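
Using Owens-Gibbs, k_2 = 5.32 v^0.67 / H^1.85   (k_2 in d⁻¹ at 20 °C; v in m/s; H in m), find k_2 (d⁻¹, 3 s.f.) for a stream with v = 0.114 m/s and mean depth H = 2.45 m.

k_2 ≈ 0.237 d⁻¹

k_2 = 5.32 × 0.114^0.67 / 2.45^1.85 = 5.32 × 0.2334 / 5.248 = 0.2366 d⁻¹.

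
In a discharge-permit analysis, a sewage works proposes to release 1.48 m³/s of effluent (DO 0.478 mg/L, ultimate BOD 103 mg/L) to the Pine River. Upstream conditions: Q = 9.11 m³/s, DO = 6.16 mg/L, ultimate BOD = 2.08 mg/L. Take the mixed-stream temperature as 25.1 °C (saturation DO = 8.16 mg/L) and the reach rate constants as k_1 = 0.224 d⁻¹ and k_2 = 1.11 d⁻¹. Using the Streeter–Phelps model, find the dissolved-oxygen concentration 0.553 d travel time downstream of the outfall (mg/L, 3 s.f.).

DO ≈ 5.25 mg/L

Mixed DO = (9.11×6.16 + 1.48×0.478)/(9.11+1.48) = 56.83/10.59 = 5.366 mg/L.
Mixed L₀ = (9.11×2.08 + 1.48×103)/(10.59) = 171.4/10.59 = 16.18 mg/L.
Initial deficit D₀ = C_s − DO₀ = 8.16 − 5.366 = 2.794 mg/L.
D(0.553) = [0.224×16.18/(1.11−0.224)](e^(−0.224×0.553) − e^(−1.11×0.553)) + 2.794 e^(−1.11×0.553)
= 4.092 × (0.8835 − 0.5413) + 2.794 × 0.5413 = 2.913 mg/L.
DO = 8.16 − 2.913 = 5.247 mg/L.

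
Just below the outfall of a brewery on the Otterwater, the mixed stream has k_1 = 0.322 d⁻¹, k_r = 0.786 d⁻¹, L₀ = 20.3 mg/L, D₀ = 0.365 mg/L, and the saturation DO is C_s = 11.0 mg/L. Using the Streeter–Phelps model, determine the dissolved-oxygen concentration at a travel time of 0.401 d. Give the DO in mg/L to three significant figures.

k_1 L₀/(k_r−k_1) = 0.322×20.3/(0.786−0.322) = 6.537/0.4640 = 14.09 mg/L.
e^(−k_1 t) = e^(−0.322×0.4010) = 0.8789; e^(−k_r t) = e^(−0.786×0.4010) = 0.7297.
D = 14.09 × (0.8789 − 0.7297) + 0.365 × 0.7297 = 2.102 + 0.2663 = 2.368 mg/L.
DO = C_s − D = 11.0 − 2.368 = 8.632 mg/L.

DO ≈ 8.63 mg/L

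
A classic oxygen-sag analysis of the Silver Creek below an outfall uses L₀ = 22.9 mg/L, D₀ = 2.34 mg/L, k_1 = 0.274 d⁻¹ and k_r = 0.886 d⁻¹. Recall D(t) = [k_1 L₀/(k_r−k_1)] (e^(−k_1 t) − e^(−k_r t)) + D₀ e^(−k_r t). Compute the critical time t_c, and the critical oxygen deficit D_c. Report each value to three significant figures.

t_c ≈ 1.49 d; D_c ≈ 4.70 mg/L

With k_r/k_1 = 3.234 and 1 − D₀(k_r−k_1)/(k_1 L₀) = 0.7718,
t_c = ln(3.234 × 0.7718) / (0.886 − 0.274) = ln(2.496) / 0.6120 = 0.9145/0.6120 = 1.494 d.
D_c = (k_1/k_r) L₀ e^(−k_1 t_c) = (0.274/0.886) × 22.9 × e^(−0.274×1.494) = 0.3093 × 22.9 × 0.6640 = 4.703 mg/L.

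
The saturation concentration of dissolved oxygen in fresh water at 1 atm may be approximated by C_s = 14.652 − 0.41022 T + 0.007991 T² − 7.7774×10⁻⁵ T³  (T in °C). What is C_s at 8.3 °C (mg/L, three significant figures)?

C_s = 14.652 − 0.41022×8.3 + 0.007991×8.3² − 7.7774×10⁻⁵×8.3³ = 11.75 mg/L.

C_s ≈ 11.8 mg/L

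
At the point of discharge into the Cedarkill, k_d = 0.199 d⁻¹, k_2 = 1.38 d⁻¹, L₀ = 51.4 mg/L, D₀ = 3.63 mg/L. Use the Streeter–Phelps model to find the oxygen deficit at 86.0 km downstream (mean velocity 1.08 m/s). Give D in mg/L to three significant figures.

Travel time t = x/v = 86.0 km / (1.08 m/s) = 86000 m / 1.08 m/s = 79630 s = 0.9216 d.
k_d L₀/(k_2−k_d) = 0.199×51.4/(1.38−0.199) = 10.23/1.181 = 8.661 mg/L.
e^(−k_d t) = e^(−0.199×0.9216) = 0.8324; e^(−k_2 t) = e^(−1.38×0.9216) = 0.2803.
D = 8.661 × (0.8324 − 0.2803) + 3.63 × 0.2803 = 4.782 + 1.018 = 5.799 mg/L.

D ≈ 5.80 mg/L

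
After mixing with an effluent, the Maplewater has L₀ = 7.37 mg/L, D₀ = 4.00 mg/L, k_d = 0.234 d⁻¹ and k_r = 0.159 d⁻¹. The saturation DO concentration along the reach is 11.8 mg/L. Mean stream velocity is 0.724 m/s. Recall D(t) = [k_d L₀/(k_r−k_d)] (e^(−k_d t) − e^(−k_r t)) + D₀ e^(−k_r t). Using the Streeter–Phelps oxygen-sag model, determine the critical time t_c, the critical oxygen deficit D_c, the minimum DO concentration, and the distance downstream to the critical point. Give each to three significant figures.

t_c ≈ 3.01 d; D_c ≈ 5.36 mg/L; min DO ≈ 6.44 mg/L; x_c ≈ 189 km

At the critical point dD/dt = 0, so k_d L₀ e^(−k_d t) = k_r D. Substituting D(t) from the Streeter–Phelps equation and solving for t gives
t_c = ln[(k_r/k_d)(1 − D₀(k_r−k_d)/(k_d L₀))] / (k_r−k_d).
Here k_r−k_d = -0.07500 d⁻¹ and 1 − D₀(k_r−k_d)/(k_d L₀) = 1 − 4.00×-0.07500/(0.234×7.37) = 1.174, so
t_c = ln(0.6795 × 1.174) / -0.07500 = -0.2260 / -0.07500 = 3.014 d.
L(t_c) = L₀ e^(−k_d t_c) = 7.37 × 0.4940 = 3.641 mg/L, and at the critical point k_r D_c = k_d L, so D_c = (0.234/0.159) × 3.641 = 5.358 mg/L.
Minimum DO = C_s − D_c = 11.8 − 5.358 = 6.442 mg/L.
x_c = v t_c = 0.724 m/s × 3.014 d × 86400 s/d = 188500 m ≈ 189 km.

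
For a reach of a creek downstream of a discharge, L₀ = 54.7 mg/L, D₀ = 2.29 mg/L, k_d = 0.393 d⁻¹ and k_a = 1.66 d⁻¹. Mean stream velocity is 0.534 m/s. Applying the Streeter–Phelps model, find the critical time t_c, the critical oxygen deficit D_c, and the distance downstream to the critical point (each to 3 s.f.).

At the critical point dD/dt = 0, so k_d L₀ e^(−k_d t) = k_a D. Substituting D(t) from the Streeter–Phelps equation and solving for t gives
t_c = ln[(k_a/k_d)(1 − D₀(k_a−k_d)/(k_d L₀))] / (k_a−k_d).
Here k_a−k_d = 1.267 d⁻¹ and 1 − D₀(k_a−k_d)/(k_d L₀) = 1 − 2.29×1.267/(0.393×54.7) = 0.8650, so
t_c = ln(4.224 × 0.8650) / 1.267 = 1.296 / 1.267 = 1.023 d.
D_c = (k_d/k_a) L₀ e^(−k_d t_c) = (0.393/1.66) × 54.7 × e^(−0.393×1.023) = 0.2367 × 54.7 × 0.6690 = 8.664 mg/L.
x_c = v t_c = 0.534 m/s × 1.023 d × 86400 s/d = 47190 m ≈ 47.2 km.

t_c ≈ 1.02 d; D_c ≈ 8.66 mg/L; x_c ≈ 47.2 km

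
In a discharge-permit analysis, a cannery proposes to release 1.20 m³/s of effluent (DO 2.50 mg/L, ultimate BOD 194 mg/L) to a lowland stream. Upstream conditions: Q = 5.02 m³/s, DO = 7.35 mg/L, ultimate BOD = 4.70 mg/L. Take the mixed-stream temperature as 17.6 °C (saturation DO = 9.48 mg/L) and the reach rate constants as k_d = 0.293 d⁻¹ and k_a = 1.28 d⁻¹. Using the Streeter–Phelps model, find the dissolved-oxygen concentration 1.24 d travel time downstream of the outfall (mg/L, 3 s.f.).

Mixed DO = (5.02×7.35 + 1.20×2.50)/(5.02+1.20) = 39.90/6.220 = 6.414 mg/L.
Mixed L₀ = (5.02×4.70 + 1.20×194)/(6.220) = 256.4/6.220 = 41.22 mg/L.
Initial deficit D₀ = C_s − DO₀ = 9.48 − 6.414 = 3.066 mg/L.
D(1.24) = [0.293×41.22/(1.28−0.293)](e^(−0.293×1.24) − e^(−1.28×1.24)) + 3.066 e^(−1.28×1.24)
= 12.24 × (0.6954 − 0.2045) + 3.066 × 0.2045 = 6.634 mg/L.
DO = 9.48 − 6.634 = 2.846 mg/L.

DO ≈ 2.85 mg/L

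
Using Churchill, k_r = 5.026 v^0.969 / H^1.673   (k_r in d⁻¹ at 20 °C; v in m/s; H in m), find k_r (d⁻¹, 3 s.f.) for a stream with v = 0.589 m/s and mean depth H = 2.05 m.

k_r ≈ 0.906 d⁻¹

k_r = 5.026 × 0.589^0.969 / 2.05^1.673 = 5.026 × 0.5987 / 3.323 = 0.9055 d⁻¹.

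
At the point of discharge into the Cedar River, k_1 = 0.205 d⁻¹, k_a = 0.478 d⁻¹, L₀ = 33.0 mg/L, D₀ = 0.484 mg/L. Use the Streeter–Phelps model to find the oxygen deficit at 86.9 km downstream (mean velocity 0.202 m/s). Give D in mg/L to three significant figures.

D ≈ 6.68 mg/L

Travel time t = x/v = 86.9 km / (0.202 m/s) = 86900 m / 0.202 m/s = 430200 s = 4.979 d.
k_1 L₀/(k_a−k_1) = 0.205×33.0/(0.478−0.205) = 6.765/0.2730 = 24.78 mg/L.
e^(−k_1 t) = e^(−0.205×4.979) = 0.3603; e^(−k_a t) = e^(−0.478×4.979) = 0.09255.
D = 24.78 × (0.3603 − 0.09255) + 0.484 × 0.09255 = 6.636 + 0.04479 = 6.681 mg/L.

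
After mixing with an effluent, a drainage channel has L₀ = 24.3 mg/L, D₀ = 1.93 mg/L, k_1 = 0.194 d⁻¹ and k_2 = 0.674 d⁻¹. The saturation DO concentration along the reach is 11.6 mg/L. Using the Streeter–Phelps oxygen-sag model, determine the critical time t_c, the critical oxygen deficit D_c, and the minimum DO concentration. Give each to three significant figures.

With k_2/k_1 = 3.474 and 1 − D₀(k_2−k_1)/(k_1 L₀) = 0.8035,
t_c = ln(3.474 × 0.8035) / (0.674 − 0.194) = ln(2.791) / 0.4800 = 1.027/0.4800 = 2.139 d.
D_c = (k_1/k_2) L₀ e^(−k_1 t_c) = (0.194/0.674) × 24.3 × e^(−0.194×2.139) = 0.2878 × 24.3 × 0.6604 = 4.619 mg/L.
Minimum DO = C_s − D_c = 11.6 − 4.619 = 6.981 mg/L.

t_c ≈ 2.14 d; D_c ≈ 4.62 mg/L; min DO ≈ 6.98 mg/L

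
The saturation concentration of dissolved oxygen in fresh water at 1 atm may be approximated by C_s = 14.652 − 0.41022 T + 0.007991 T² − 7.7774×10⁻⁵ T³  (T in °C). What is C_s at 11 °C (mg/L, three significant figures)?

C_s = 14.652 − 0.41022×11 + 0.007991×11² − 7.7774×10⁻⁵×11³ = 11.00 mg/L.

C_s ≈ 11.0 mg/L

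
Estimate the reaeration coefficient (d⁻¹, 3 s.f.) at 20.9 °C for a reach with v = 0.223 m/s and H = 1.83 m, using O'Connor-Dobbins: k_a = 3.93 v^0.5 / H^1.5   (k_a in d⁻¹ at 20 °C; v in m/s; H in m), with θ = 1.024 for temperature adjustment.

k_a(20) = 3.93 × 0.223^0.5 / 1.83^1.5 = 3.93 × 0.4722 / 2.476 = 0.7497 d⁻¹.
k_a(20.9) = 0.7497 × 1.024^(20.9−20) = 0.7497 × 1.022 = 0.7658 d⁻¹.

k_a ≈ 0.766 d⁻¹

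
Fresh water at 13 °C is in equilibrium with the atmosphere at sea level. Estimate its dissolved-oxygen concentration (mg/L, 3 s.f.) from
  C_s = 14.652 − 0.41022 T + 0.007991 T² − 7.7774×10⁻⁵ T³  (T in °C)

C_s ≈ 10.5 mg/L

C_s = 14.652 − 0.41022×13 + 0.007991×13² − 7.7774×10⁻⁵×13³ = 10.50 mg/L.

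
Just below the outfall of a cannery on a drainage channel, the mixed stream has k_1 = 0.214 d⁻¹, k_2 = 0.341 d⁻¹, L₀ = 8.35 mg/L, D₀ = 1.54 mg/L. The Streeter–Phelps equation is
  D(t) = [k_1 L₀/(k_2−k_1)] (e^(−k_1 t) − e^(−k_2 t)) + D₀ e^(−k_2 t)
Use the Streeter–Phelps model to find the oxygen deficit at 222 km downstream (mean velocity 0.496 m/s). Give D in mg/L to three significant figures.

D ≈ 2.50 mg/L

Travel time t = x/v = 222 km / (0.496 m/s) = 222000 m / 0.496 m/s = 447600 s = 5.180 d.
k_1 L₀/(k_2−k_1) = 0.214×8.35/(0.341−0.214) = 1.787/0.1270 = 14.07 mg/L.
e^(−k_1 t) = e^(−0.214×5.180) = 0.3300; e^(−k_2 t) = e^(−0.341×5.180) = 0.1709.
D = 14.07 × (0.3300 − 0.1709) + 1.54 × 0.1709 = 2.238 + 0.2632 = 2.502 mg/L.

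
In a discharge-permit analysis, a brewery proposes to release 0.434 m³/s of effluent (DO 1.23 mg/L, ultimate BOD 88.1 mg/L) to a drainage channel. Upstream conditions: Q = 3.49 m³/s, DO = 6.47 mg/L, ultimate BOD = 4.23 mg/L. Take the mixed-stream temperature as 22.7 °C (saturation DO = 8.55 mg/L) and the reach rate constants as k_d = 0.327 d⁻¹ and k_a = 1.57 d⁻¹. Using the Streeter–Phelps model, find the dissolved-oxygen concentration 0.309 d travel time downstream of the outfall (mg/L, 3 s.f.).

DO ≈ 5.89 mg/L

Mixed DO = (3.49×6.47 + 0.434×1.23)/(3.49+0.434) = 23.11/3.924 = 5.890 mg/L.
Mixed L₀ = (3.49×4.23 + 0.434×88.1)/(3.924) = 53.00/3.924 = 13.51 mg/L.
Initial deficit D₀ = C_s − DO₀ = 8.55 − 5.890 = 2.660 mg/L.
D(0.309) = [0.327×13.51/(1.57−0.327)](e^(−0.327×0.309) − e^(−1.57×0.309)) + 2.660 e^(−1.57×0.309)
= 3.553 × (0.9039 − 0.6156) + 2.660 × 0.6156 = 2.662 mg/L.
DO = 8.55 − 2.662 = 5.888 mg/L.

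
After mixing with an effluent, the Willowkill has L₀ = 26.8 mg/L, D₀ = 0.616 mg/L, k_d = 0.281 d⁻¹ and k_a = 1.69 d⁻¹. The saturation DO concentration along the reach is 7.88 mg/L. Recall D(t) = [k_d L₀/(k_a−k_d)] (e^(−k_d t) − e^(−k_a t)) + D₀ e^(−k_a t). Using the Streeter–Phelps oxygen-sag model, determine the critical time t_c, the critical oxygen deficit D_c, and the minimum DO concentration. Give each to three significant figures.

t_c ≈ 1.19 d; D_c ≈ 3.19 mg/L; min DO ≈ 4.69 mg/L

t_c = [1/(k_a−k_d)] ln[(k_a/k_d)(1 − D₀(k_a−k_d)/(k_d L₀))]
= [1/(1.69−0.281)] ln[(1.69/0.281)(1 − 0.616×1.409/(0.281×26.8))]
= (1/1.409) ln[6.014 × 0.8847] = 0.7097 × ln(5.321) = 0.7097 × 1.672 = 1.186 d.
L(t_c) = L₀ e^(−k_d t_c) = 26.8 × 0.7165 = 19.20 mg/L, and at the critical point k_a D_c = k_d L, so D_c = (0.281/1.69) × 19.20 = 3.193 mg/L.
Minimum DO = C_s − D_c = 7.88 − 3.193 = 4.687 mg/L.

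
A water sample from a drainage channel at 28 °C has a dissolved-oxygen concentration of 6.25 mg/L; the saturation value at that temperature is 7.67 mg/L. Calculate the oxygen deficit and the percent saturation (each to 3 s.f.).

D = C_s − C = 7.67 − 6.25 = 1.42 mg/L.
% saturation = 6.25/7.67 × 100 = 81.5 %.

D ≈ 1.42 mg/L; 81.5 % saturation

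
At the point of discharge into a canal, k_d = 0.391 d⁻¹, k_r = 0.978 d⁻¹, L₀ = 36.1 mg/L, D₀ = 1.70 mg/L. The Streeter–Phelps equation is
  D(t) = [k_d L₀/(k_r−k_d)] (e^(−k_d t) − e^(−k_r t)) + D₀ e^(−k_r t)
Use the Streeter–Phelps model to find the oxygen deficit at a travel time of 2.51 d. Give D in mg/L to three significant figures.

D ≈ 7.09 mg/L

k_d L₀/(k_r−k_d) = 0.391×36.1/(0.978−0.391) = 14.12/0.5870 = 24.05 mg/L.
e^(−k_d t) = e^(−0.391×2.510) = 0.3748; e^(−k_r t) = e^(−0.978×2.510) = 0.08588.
D = 24.05 × (0.3748 − 0.08588) + 1.70 × 0.08588 = 6.947 + 0.1460 = 7.093 mg/L.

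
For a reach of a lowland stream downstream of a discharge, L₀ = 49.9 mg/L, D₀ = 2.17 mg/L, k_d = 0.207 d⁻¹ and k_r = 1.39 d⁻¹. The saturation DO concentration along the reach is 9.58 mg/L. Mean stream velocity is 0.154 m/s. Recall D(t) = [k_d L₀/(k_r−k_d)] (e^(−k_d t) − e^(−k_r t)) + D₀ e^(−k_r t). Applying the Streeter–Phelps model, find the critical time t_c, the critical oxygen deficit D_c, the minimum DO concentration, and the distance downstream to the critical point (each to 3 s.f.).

t_c ≈ 1.37 d; D_c ≈ 5.60 mg/L; min DO ≈ 3.98 mg/L; x_c ≈ 18.2 km

At the critical point dD/dt = 0, so k_d L₀ e^(−k_d t) = k_r D. Substituting D(t) from the Streeter–Phelps equation and solving for t gives
t_c = ln[(k_r/k_d)(1 − D₀(k_r−k_d)/(k_d L₀))] / (k_r−k_d).
Here k_r−k_d = 1.183 d⁻¹ and 1 − D₀(k_r−k_d)/(k_d L₀) = 1 − 2.17×1.183/(0.207×49.9) = 0.7515, so
t_c = ln(6.715 × 0.7515) / 1.183 = 1.619 / 1.183 = 1.368 d.
D_c = (k_d/k_r) L₀ e^(−k_d t_c) = (0.207/1.39) × 49.9 × e^(−0.207×1.368) = 0.1489 × 49.9 × 0.7534 = 5.598 mg/L.
Minimum DO = C_s − D_c = 9.58 − 5.598 = 3.982 mg/L.
x_c = v t_c = 0.154 m/s × 1.368 d × 86400 s/d = 18210 m ≈ 18.2 km.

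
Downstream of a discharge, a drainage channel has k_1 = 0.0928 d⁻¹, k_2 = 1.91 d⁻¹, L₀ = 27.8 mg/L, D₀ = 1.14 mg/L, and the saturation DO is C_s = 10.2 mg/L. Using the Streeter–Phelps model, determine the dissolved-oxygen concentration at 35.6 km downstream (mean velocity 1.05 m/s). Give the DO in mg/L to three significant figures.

Travel time t = x/v = 35.6 km / (1.05 m/s) = 35600 m / 1.05 m/s = 33900 s = 0.3924 d.
k_1 L₀/(k_2−k_1) = 0.0928×27.8/(1.91−0.0928) = 2.580/1.817 = 1.420 mg/L.
e^(−k_1 t) = e^(−0.0928×0.3924) = 0.9642; e^(−k_2 t) = e^(−1.91×0.3924) = 0.4726.
D = 1.420 × (0.9642 − 0.4726) + 1.14 × 0.4726 = 0.6980 + 0.5388 = 1.237 mg/L.
DO = C_s − D = 10.2 − 1.237 = 8.963 mg/L.

DO ≈ 8.96 mg/L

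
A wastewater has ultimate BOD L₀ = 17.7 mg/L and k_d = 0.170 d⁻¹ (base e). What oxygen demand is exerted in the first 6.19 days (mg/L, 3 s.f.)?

y ≈ 11.5 mg/L

y_t = L₀(1 − e^(−k_d t)) = 17.7 × (1 − e^(−0.170×6.19))
= 17.7 × (1 − 0.3491) = 17.7 × 0.6509 = 11.52 mg/L.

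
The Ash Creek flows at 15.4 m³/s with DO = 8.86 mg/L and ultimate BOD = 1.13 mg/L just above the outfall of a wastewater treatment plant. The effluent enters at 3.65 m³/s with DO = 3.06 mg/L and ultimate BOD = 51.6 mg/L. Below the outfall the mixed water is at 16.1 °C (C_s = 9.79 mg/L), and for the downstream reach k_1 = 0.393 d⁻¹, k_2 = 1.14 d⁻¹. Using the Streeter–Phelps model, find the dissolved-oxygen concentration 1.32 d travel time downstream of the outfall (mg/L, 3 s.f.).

Mixed DO = (15.4×8.86 + 3.65×3.06)/(15.4+3.65) = 147.6/19.05 = 7.749 mg/L.
Mixed L₀ = (15.4×1.13 + 3.65×51.6)/(19.05) = 205.7/19.05 = 10.80 mg/L.
Initial deficit D₀ = C_s − DO₀ = 9.79 − 7.749 = 2.041 mg/L.
D(1.32) = [0.393×10.80/(1.14−0.393)](e^(−0.393×1.32) − e^(−1.14×1.32)) + 2.041 e^(−1.14×1.32)
= 5.682 × (0.5953 − 0.2221) + 2.041 × 0.2221 = 2.574 mg/L.
DO = 9.79 − 2.574 = 7.216 mg/L.

DO ≈ 7.22 mg/L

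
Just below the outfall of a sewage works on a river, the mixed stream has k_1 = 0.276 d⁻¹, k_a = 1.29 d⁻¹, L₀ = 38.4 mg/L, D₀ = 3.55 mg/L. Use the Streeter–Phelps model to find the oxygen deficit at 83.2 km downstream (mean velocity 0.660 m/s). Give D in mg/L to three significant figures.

Travel time t = x/v = 83.2 km / (0.660 m/s) = 83200 m / 0.660 m/s = 126100 s = 1.459 d.
k_1 L₀/(k_a−k_1) = 0.276×38.4/(1.29−0.276) = 10.60/1.014 = 10.45 mg/L.
e^(−k_1 t) = e^(−0.276×1.459) = 0.6685; e^(−k_a t) = e^(−1.29×1.459) = 0.1523.
D = 10.45 × (0.6685 − 0.1523) + 3.55 × 0.1523 = 5.396 + 0.5405 = 5.936 mg/L.

D ≈ 5.94 mg/L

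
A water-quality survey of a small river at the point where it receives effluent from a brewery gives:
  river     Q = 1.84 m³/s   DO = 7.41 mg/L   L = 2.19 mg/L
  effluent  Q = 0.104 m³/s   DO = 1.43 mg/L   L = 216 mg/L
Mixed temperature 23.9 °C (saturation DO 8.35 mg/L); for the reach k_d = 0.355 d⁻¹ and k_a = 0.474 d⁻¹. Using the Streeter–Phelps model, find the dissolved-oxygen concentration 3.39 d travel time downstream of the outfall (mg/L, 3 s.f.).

DO ≈ 4.05 mg/L

Mixed DO = (1.84×7.41 + 0.104×1.43)/(1.84+0.104) = 13.78/1.944 = 7.090 mg/L.
Mixed L₀ = (1.84×2.19 + 0.104×216)/(1.944) = 26.49/1.944 = 13.63 mg/L.
Initial deficit D₀ = C_s − DO₀ = 8.35 − 7.090 = 1.260 mg/L.
D(3.39) = [0.355×13.63/(0.474−0.355)](e^(−0.355×3.39) − e^(−0.474×3.39)) + 1.260 e^(−0.474×3.39)
= 40.66 × (0.3002 − 0.2005) + 1.260 × 0.2005 = 4.304 mg/L.
DO = 8.35 − 4.304 = 4.046 mg/L.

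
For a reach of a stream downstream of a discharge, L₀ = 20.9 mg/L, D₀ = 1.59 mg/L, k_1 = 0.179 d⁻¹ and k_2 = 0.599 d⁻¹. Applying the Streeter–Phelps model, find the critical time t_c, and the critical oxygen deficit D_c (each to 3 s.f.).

t_c ≈ 2.41 d; D_c ≈ 4.06 mg/L

t_c = [1/(k_2−k_1)] ln[(k_2/k_1)(1 − D₀(k_2−k_1)/(k_1 L₀))]
= [1/(0.599−0.179)] ln[(0.599/0.179)(1 − 1.59×0.4200/(0.179×20.9))]
= (1/0.4200) ln[3.346 × 0.8215] = 2.381 × ln(2.749) = 2.381 × 1.011 = 2.408 d.
D_c = (k_1/k_2) L₀ e^(−k_1 t_c) = (0.179/0.599) × 20.9 × e^(−0.179×2.408) = 0.2988 × 20.9 × 0.6499 = 4.059 mg/L.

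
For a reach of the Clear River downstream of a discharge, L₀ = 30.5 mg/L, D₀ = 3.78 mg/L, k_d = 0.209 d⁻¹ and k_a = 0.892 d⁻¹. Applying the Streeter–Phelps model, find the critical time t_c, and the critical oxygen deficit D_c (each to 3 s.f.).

With k_a/k_d = 4.268 and 1 − D₀(k_a−k_d)/(k_d L₀) = 0.5950,
t_c = ln(4.268 × 0.5950) / (0.892 − 0.209) = ln(2.539) / 0.6830 = 0.9319/0.6830 = 1.364 d.
D_c = (k_d/k_a) L₀ e^(−k_d t_c) = (0.209/0.892) × 30.5 × e^(−0.209×1.364) = 0.2343 × 30.5 × 0.7519 = 5.373 mg/L.

t_c ≈ 1.36 d; D_c ≈ 5.37 mg/L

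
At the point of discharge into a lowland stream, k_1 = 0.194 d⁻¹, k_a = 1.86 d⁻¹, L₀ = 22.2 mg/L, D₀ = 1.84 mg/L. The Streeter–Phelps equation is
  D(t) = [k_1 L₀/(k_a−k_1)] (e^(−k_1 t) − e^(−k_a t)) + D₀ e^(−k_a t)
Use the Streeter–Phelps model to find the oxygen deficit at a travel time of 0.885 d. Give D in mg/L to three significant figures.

D ≈ 2.03 mg/L

k_1 L₀/(k_a−k_1) = 0.194×22.2/(1.86−0.194) = 4.307/1.666 = 2.585 mg/L.
e^(−k_1 t) = e^(−0.194×0.8850) = 0.8422; e^(−k_a t) = e^(−1.86×0.8850) = 0.1928.
D = 2.585 × (0.8422 − 0.1928) + 1.84 × 0.1928 = 1.679 + 0.3548 = 2.034 mg/L.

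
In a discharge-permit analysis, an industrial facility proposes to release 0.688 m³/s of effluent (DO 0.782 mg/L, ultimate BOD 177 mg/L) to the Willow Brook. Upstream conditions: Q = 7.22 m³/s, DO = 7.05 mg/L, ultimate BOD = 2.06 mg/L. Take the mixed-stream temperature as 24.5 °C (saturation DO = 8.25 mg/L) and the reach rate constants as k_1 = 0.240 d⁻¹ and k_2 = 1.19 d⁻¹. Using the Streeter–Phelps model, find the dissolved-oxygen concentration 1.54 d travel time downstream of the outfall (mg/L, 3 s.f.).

Mixed DO = (7.22×7.05 + 0.688×0.782)/(7.22+0.688) = 51.44/7.908 = 6.505 mg/L.
Mixed L₀ = (7.22×2.06 + 0.688×177)/(7.908) = 136.6/7.908 = 17.28 mg/L.
Initial deficit D₀ = C_s − DO₀ = 8.25 − 6.505 = 1.745 mg/L.
D(1.54) = [0.240×17.28/(1.19−0.240)](e^(−0.240×1.54) − e^(−1.19×1.54)) + 1.745 e^(−1.19×1.54)
= 4.365 × (0.6910 − 0.1600) + 1.745 × 0.1600 = 2.597 mg/L.
DO = 8.25 − 2.597 = 5.653 mg/L.

DO ≈ 5.65 mg/L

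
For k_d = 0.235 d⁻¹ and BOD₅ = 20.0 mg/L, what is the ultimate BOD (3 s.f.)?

BOD₅ = L₀(1 − e^(−5k_d)) ⇒ L₀ = BOD₅ / (1 − e^(−5×0.235))
= 20.0 / (1 − 0.3088) = 20.0 / 0.6912 = 28.94 mg/L.

L₀ ≈ 28.9 mg/L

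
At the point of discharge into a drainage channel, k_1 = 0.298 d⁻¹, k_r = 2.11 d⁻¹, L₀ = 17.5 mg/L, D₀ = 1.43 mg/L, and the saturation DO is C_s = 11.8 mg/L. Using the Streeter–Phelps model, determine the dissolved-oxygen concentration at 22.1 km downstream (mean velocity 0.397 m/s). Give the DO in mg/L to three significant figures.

Travel time t = x/v = 22.1 km / (0.397 m/s) = 22100 m / 0.397 m/s = 55670 s = 0.6443 d.
k_1 L₀/(k_r−k_1) = 0.298×17.5/(2.11−0.298) = 5.215/1.812 = 2.878 mg/L.
e^(−k_1 t) = e^(−0.298×0.6443) = 0.8253; e^(−k_r t) = e^(−2.11×0.6443) = 0.2568.
D = 2.878 × (0.8253 − 0.2568) + 1.43 × 0.2568 = 1.636 + 0.3672 = 2.003 mg/L.
DO = C_s − D = 11.8 − 2.003 = 9.797 mg/L.

DO ≈ 9.80 mg/L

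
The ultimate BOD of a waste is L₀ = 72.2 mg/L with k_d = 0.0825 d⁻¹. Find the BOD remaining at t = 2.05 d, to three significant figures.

L_t = L₀ e^(−k_d t) = 72.2 × e^(−0.0825×2.05) = 72.2 × 0.8444 = 60.97 mg/L.

L ≈ 61.0 mg/L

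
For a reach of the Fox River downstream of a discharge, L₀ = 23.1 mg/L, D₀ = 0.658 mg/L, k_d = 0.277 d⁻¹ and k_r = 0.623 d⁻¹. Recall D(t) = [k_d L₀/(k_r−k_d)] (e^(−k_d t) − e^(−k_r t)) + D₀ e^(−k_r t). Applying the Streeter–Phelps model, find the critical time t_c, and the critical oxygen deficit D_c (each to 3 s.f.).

With k_r/k_d = 2.249 and 1 − D₀(k_r−k_d)/(k_d L₀) = 0.9644,
t_c = ln(2.249 × 0.9644) / (0.623 − 0.277) = ln(2.169) / 0.3460 = 0.7743/0.3460 = 2.238 d.
L(t_c) = L₀ e^(−k_d t_c) = 23.1 × 0.5380 = 12.43 mg/L, and at the critical point k_r D_c = k_d L, so D_c = (0.277/0.623) × 12.43 = 5.526 mg/L.

t_c ≈ 2.24 d; D_c ≈ 5.53 mg/L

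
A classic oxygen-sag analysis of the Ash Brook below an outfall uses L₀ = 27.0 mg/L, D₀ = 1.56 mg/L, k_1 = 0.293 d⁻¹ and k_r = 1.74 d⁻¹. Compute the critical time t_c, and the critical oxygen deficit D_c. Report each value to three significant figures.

With k_r/k_1 = 5.939 and 1 − D₀(k_r−k_1)/(k_1 L₀) = 0.7147,
t_c = ln(5.939 × 0.7147) / (1.74 − 0.293) = ln(4.244) / 1.447 = 1.446/1.447 = 0.9990 d.
L(t_c) = L₀ e^(−k_1 t_c) = 27.0 × 0.7462 = 20.15 mg/L, and at the critical point k_r D_c = k_1 L, so D_c = (0.293/1.74) × 20.15 = 3.393 mg/L.

t_c ≈ 0.999 d; D_c ≈ 3.39 mg/L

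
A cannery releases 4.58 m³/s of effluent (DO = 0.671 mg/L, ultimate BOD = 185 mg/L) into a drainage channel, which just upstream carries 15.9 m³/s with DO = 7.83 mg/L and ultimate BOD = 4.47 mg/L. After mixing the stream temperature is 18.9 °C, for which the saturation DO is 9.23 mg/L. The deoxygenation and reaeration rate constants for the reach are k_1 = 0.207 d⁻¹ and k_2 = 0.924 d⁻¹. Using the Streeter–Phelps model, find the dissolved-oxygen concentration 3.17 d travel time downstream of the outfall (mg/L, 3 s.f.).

DO ≈ 3.04 mg/L

Mixed DO = (15.9×7.83 + 4.58×0.671)/(15.9+4.58) = 127.6/20.48 = 6.229 mg/L.
Mixed L₀ = (15.9×4.47 + 4.58×185)/(20.48) = 918.4/20.48 = 44.84 mg/L.
Initial deficit D₀ = C_s − DO₀ = 9.23 − 6.229 = 3.001 mg/L.
D(3.17) = [0.207×44.84/(0.924−0.207)](e^(−0.207×3.17) − e^(−0.924×3.17)) + 3.001 e^(−0.924×3.17)
= 12.95 × (0.5188 − 0.05345) + 3.001 × 0.05345 = 6.185 mg/L.
DO = 9.23 − 6.185 = 3.045 mg/L.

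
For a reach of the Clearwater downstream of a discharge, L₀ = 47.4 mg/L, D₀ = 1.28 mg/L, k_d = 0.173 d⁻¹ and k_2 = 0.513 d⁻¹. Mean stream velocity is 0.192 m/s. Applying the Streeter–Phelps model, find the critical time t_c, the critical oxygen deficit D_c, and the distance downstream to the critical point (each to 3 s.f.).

t_c ≈ 3.04 d; D_c ≈ 9.45 mg/L; x_c ≈ 50.4 km

t_c = [1/(k_2−k_d)] ln[(k_2/k_d)(1 − D₀(k_2−k_d)/(k_d L₀))]
= [1/(0.513−0.173)] ln[(0.513/0.173)(1 − 1.28×0.3400/(0.173×47.4))]
= (1/0.3400) ln[2.965 × 0.9469] = 2.941 × ln(2.808) = 2.941 × 1.032 = 3.037 d.
L(t_c) = L₀ e^(−k_d t_c) = 47.4 × 0.5914 = 28.03 mg/L, and at the critical point k_2 D_c = k_d L, so D_c = (0.173/0.513) × 28.03 = 9.453 mg/L.
x_c = v t_c = 0.192 m/s × 3.037 d × 86400 s/d = 50370 m ≈ 50.4 km.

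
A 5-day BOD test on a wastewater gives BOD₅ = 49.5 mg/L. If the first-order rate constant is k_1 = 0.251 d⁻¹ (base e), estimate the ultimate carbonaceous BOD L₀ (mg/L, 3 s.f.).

L₀ ≈ 69.2 mg/L

BOD₅ = L₀(1 − e^(−5k_1)) ⇒ L₀ = BOD₅ / (1 − e^(−5×0.251))
= 49.5 / (1 − 0.2851) = 49.5 / 0.7149 = 69.24 mg/L.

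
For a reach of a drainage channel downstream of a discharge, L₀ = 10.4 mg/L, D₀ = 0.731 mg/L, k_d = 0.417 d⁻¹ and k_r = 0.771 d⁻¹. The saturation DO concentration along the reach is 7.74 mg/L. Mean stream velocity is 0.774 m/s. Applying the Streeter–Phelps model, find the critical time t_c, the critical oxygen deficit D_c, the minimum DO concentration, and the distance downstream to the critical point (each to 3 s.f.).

With k_r/k_d = 1.849 and 1 − D₀(k_r−k_d)/(k_d L₀) = 0.9403,
t_c = ln(1.849 × 0.9403) / (0.771 − 0.417) = ln(1.739) / 0.3540 = 0.5531/0.3540 = 1.562 d.
D_c = (k_d/k_r) L₀ e^(−k_d t_c) = (0.417/0.771) × 10.4 × e^(−0.417×1.562) = 0.5409 × 10.4 × 0.5213 = 2.932 mg/L.
Minimum DO = C_s − D_c = 7.74 − 2.932 = 4.808 mg/L.
x_c = v t_c = 0.774 m/s × 1.562 d × 86400 s/d = 104500 m ≈ 104 km.

t_c ≈ 1.56 d; D_c ≈ 2.93 mg/L; min DO ≈ 4.81 mg/L; x_c ≈ 104 km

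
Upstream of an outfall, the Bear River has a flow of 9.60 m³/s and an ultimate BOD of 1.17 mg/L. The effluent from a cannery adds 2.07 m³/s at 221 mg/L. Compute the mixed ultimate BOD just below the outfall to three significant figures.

40.2 mg/L

Flow-weighted mixing: C = (Q_r C_r + Q_w C_w)/(Q_r + Q_w)
= (9.60×1.17 + 2.07×221)/(9.60 + 2.07) = 468.7/11.67 = 40.16 mg/L.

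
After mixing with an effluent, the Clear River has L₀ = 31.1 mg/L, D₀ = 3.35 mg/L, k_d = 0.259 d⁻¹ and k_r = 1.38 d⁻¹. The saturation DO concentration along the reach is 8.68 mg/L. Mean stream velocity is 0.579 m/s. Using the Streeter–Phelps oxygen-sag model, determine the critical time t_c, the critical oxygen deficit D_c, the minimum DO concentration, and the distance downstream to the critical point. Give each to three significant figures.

t_c ≈ 0.932 d; D_c ≈ 4.58 mg/L; min DO ≈ 4.10 mg/L; x_c ≈ 46.6 km

At the critical point dD/dt = 0, so k_d L₀ e^(−k_d t) = k_r D. Substituting D(t) from the Streeter–Phelps equation and solving for t gives
t_c = ln[(k_r/k_d)(1 − D₀(k_r−k_d)/(k_d L₀))] / (k_r−k_d).
Here k_r−k_d = 1.121 d⁻¹ and 1 − D₀(k_r−k_d)/(k_d L₀) = 1 − 3.35×1.121/(0.259×31.1) = 0.5338, so
t_c = ln(5.328 × 0.5338) / 1.121 = 1.045 / 1.121 = 0.9324 d.
L(t_c) = L₀ e^(−k_d t_c) = 31.1 × 0.7855 = 24.43 mg/L, and at the critical point k_r D_c = k_d L, so D_c = (0.259/1.38) × 24.43 = 4.585 mg/L.
Minimum DO = C_s − D_c = 8.68 − 4.585 = 4.095 mg/L.
x_c = v t_c = 0.579 m/s × 0.9324 d × 86400 s/d = 46640 m ≈ 46.6 km.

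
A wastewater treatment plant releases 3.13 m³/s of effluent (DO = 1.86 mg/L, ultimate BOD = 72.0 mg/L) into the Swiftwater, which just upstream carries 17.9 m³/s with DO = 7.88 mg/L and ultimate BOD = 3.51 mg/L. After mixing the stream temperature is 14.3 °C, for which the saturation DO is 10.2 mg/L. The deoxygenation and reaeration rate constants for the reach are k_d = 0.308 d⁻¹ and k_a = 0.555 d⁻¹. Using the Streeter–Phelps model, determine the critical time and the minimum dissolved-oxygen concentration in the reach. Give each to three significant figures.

Mixed DO = (17.9×7.88 + 3.13×1.86)/(17.9+3.13) = 146.9/21.03 = 6.984 mg/L.
Mixed L₀ = (17.9×3.51 + 3.13×72.0)/(21.03) = 288.2/21.03 = 13.70 mg/L.
Initial deficit D₀ = C_s − DO₀ = 10.2 − 6.984 = 3.216 mg/L.
t_c = (1/0.2470) ln[(0.555/0.308)(1 − 3.216×0.2470/(0.308×13.70))] = 4.049 × ln(1.463) = 1.540 d.
D_c = (0.308/0.555) × 13.70 × e^(−0.308×1.540) = 0.5550 × 13.70 × 0.6223 = 4.733 mg/L.
Minimum DO = 10.2 − 4.733 = 5.467 mg/L.

t_c ≈ 1.54 d; minimum DO ≈ 5.47 mg/L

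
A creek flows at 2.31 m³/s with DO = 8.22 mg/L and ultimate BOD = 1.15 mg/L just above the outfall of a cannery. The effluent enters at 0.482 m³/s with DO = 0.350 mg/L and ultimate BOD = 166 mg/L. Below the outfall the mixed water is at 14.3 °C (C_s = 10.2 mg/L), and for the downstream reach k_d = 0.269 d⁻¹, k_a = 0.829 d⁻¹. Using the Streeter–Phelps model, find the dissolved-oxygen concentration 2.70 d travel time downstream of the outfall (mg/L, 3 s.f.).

Mixed DO = (2.31×8.22 + 0.482×0.350)/(2.31+0.482) = 19.16/2.792 = 6.861 mg/L.
Mixed L₀ = (2.31×1.15 + 0.482×166)/(2.792) = 82.67/2.792 = 29.61 mg/L.
Initial deficit D₀ = C_s − DO₀ = 10.2 − 6.861 = 3.339 mg/L.
D(2.70) = [0.269×29.61/(0.829−0.269)](e^(−0.269×2.70) − e^(−0.829×2.70)) + 3.339 e^(−0.829×2.70)
= 14.22 × (0.4837 − 0.1066) + 3.339 × 0.1066 = 5.719 mg/L.
DO = 10.2 − 5.719 = 4.481 mg/L.

DO ≈ 4.48 mg/L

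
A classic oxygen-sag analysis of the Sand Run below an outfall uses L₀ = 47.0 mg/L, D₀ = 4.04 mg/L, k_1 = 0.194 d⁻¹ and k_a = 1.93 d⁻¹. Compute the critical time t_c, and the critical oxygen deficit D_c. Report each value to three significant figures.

t_c ≈ 0.479 d; D_c ≈ 4.31 mg/L

At the critical point dD/dt = 0, so k_1 L₀ e^(−k_1 t) = k_a D. Substituting D(t) from the Streeter–Phelps equation and solving for t gives
t_c = ln[(k_a/k_1)(1 − D₀(k_a−k_1)/(k_1 L₀))] / (k_a−k_1).
Here k_a−k_1 = 1.736 d⁻¹ and 1 − D₀(k_a−k_1)/(k_1 L₀) = 1 − 4.04×1.736/(0.194×47.0) = 0.2308, so
t_c = ln(9.948 × 0.2308) / 1.736 = 0.8313 / 1.736 = 0.4788 d.
D_c = (k_1/k_a) L₀ e^(−k_1 t_c) = (0.194/1.93) × 47.0 × e^(−0.194×0.4788) = 0.1005 × 47.0 × 0.9113 = 4.305 mg/L.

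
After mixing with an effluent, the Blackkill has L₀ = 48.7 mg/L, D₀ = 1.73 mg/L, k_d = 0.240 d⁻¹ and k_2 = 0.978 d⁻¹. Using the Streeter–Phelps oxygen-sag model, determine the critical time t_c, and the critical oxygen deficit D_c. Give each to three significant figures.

t_c ≈ 1.75 d; D_c ≈ 7.86 mg/L

t_c = [1/(k_2−k_d)] ln[(k_2/k_d)(1 − D₀(k_2−k_d)/(k_d L₀))]
= [1/(0.978−0.240)] ln[(0.978/0.240)(1 − 1.73×0.7380/(0.240×48.7))]
= (1/0.7380) ln[4.075 × 0.8908] = 1.355 × ln(3.630) = 1.355 × 1.289 = 1.747 d.
D_c = (k_d/k_2) L₀ e^(−k_d t_c) = (0.240/0.978) × 48.7 × e^(−0.240×1.747) = 0.2454 × 48.7 × 0.6575 = 7.858 mg/L.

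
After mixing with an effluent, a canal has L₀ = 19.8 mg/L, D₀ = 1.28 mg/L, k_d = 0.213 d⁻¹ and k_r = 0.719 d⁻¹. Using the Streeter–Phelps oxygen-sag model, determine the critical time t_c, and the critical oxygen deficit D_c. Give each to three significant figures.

At the critical point dD/dt = 0, so k_d L₀ e^(−k_d t) = k_r D. Substituting D(t) from the Streeter–Phelps equation and solving for t gives
t_c = ln[(k_r/k_d)(1 − D₀(k_r−k_d)/(k_d L₀))] / (k_r−k_d).
Here k_r−k_d = 0.5060 d⁻¹ and 1 − D₀(k_r−k_d)/(k_d L₀) = 1 − 1.28×0.5060/(0.213×19.8) = 0.8464, so
t_c = ln(3.376 × 0.8464) / 0.5060 = 1.050 / 0.5060 = 2.075 d.
D_c = (k_d/k_r) L₀ e^(−k_d t_c) = (0.213/0.719) × 19.8 × e^(−0.213×2.075) = 0.2962 × 19.8 × 0.6428 = 3.770 mg/L.

t_c ≈ 2.07 d; D_c ≈ 3.77 mg/L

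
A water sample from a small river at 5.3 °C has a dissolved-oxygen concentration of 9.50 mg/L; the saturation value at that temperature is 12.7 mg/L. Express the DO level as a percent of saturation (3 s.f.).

74.8 % saturation

% saturation = C/C_s × 100 = 9.50/12.7 × 100 = 74.8 %.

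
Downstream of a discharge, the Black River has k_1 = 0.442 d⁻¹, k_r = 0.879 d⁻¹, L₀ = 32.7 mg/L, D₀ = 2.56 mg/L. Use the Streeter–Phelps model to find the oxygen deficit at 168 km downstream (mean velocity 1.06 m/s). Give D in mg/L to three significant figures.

Travel time t = x/v = 168 km / (1.06 m/s) = 168000 m / 1.06 m/s = 158500 s = 1.834 d.
k_1 L₀/(k_r−k_1) = 0.442×32.7/(0.879−0.442) = 14.45/0.4370 = 33.07 mg/L.
e^(−k_1 t) = e^(−0.442×1.834) = 0.4445; e^(−k_r t) = e^(−0.879×1.834) = 0.1994.
D = 33.07 × (0.4445 − 0.1994) + 2.56 × 0.1994 = 8.106 + 0.5105 = 8.617 mg/L.

D ≈ 8.62 mg/L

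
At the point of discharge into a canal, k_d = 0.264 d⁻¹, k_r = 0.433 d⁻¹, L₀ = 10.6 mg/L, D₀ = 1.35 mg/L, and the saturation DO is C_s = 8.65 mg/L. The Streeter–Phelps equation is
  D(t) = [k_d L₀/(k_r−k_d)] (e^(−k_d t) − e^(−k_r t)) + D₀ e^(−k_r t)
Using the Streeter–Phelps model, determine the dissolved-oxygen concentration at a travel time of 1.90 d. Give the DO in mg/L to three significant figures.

k_d L₀/(k_r−k_d) = 0.264×10.6/(0.433−0.264) = 2.798/0.1690 = 16.56 mg/L.
e^(−k_d t) = e^(−0.264×1.900) = 0.6056; e^(−k_r t) = e^(−0.433×1.900) = 0.4392.
D = 16.56 × (0.6056 − 0.4392) + 1.35 × 0.4392 = 2.754 + 0.5930 = 3.347 mg/L.
DO = C_s − D = 8.65 − 3.347 = 5.303 mg/L.

DO ≈ 5.30 mg/L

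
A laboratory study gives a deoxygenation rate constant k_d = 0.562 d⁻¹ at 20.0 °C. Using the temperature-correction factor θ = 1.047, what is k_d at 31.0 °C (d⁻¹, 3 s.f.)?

k_d(T₂) = k_d(T₁) · θ^(T₂−T₁) = 0.562 × 1.047^(31.0−20.0)
= 0.562 × 1.047^11.0 = 0.562 × 1.657 = 0.9314 d⁻¹.

k_d ≈ 0.931 d⁻¹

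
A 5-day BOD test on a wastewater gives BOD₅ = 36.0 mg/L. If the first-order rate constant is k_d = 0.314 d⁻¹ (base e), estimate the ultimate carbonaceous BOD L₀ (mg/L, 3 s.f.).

BOD₅ = L₀(1 − e^(−5k_d)) ⇒ L₀ = BOD₅ / (1 − e^(−5×0.314))
= 36.0 / (1 − 0.2080) = 36.0 / 0.7920 = 45.46 mg/L.

L₀ ≈ 45.5 mg/L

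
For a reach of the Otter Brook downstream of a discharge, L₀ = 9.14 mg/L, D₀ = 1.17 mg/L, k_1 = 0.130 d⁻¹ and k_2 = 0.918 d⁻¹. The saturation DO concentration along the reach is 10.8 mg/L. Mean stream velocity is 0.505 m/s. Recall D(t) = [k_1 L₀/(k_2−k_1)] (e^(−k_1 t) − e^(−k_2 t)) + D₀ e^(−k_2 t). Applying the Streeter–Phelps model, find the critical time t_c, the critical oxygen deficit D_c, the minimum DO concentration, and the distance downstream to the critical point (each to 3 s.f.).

With k_2/k_1 = 7.062 and 1 − D₀(k_2−k_1)/(k_1 L₀) = 0.2241,
t_c = ln(7.062 × 0.2241) / (0.918 − 0.130) = ln(1.582) / 0.7880 = 0.4589/0.7880 = 0.5823 d.
L(t_c) = L₀ e^(−k_1 t_c) = 9.14 × 0.9271 = 8.474 mg/L, and at the critical point k_2 D_c = k_1 L, so D_c = (0.130/0.918) × 8.474 = 1.200 mg/L.
Minimum DO = C_s − D_c = 10.8 − 1.200 = 9.600 mg/L.
x_c = v t_c = 0.505 m/s × 0.5823 d × 86400 s/d = 25410 m ≈ 25.4 km.

t_c ≈ 0.582 d; D_c ≈ 1.20 mg/L; min DO ≈ 9.60 mg/L; x_c ≈ 25.4 km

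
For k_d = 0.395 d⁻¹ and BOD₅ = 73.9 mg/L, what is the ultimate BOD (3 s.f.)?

L₀ ≈ 85.8 mg/L

BOD₅ = L₀(1 − e^(−5k_d)) ⇒ L₀ = BOD₅ / (1 − e^(−5×0.395))
= 73.9 / (1 − 0.1388) = 73.9 / 0.8612 = 85.81 mg/L.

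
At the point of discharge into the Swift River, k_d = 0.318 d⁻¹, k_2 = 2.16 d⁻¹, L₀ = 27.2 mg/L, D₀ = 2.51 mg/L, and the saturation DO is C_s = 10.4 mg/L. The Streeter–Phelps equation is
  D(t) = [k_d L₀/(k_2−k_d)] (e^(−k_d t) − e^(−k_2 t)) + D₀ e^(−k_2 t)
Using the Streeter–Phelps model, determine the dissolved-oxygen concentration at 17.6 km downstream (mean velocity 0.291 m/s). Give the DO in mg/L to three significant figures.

DO ≈ 7.12 mg/L

Travel time t = x/v = 17.6 km / (0.291 m/s) = 17600 m / 0.291 m/s = 60480 s = 0.7000 d.
k_d L₀/(k_2−k_d) = 0.318×27.2/(2.16−0.318) = 8.650/1.842 = 4.696 mg/L.
e^(−k_d t) = e^(−0.318×0.7000) = 0.8004; e^(−k_2 t) = e^(−2.16×0.7000) = 0.2205.
D = 4.696 × (0.8004 − 0.2205) + 2.51 × 0.2205 = 2.723 + 0.5534 = 3.277 mg/L.
DO = C_s − D = 10.4 − 3.277 = 7.123 mg/L.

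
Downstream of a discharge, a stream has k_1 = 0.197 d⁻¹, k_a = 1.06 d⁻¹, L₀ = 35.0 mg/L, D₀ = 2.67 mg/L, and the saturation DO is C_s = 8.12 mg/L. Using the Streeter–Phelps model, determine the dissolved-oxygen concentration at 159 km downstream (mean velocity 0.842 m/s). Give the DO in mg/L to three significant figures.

DO ≈ 3.45 mg/L

Travel time t = x/v = 159 km / (0.842 m/s) = 159000 m / 0.842 m/s = 188800 s = 2.186 d.
k_1 L₀/(k_a−k_1) = 0.197×35.0/(1.06−0.197) = 6.895/0.8630 = 7.990 mg/L.
e^(−k_1 t) = e^(−0.197×2.186) = 0.6501; e^(−k_a t) = e^(−1.06×2.186) = 0.09859.
D = 7.990 × (0.6501 − 0.09859) + 2.67 × 0.09859 = 4.407 + 0.2632 = 4.670 mg/L.
DO = C_s − D = 8.12 − 4.670 = 3.450 mg/L.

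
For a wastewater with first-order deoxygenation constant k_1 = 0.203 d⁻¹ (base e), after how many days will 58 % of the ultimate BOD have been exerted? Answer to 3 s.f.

y/L₀ = 1 − e^(−k_1 t) = 0.58 ⇒ e^(−k_1 t) = 0.420
t = −ln(0.420) / 0.203 = 0.8675 / 0.203 = 4.273 d.

t ≈ 4.27 d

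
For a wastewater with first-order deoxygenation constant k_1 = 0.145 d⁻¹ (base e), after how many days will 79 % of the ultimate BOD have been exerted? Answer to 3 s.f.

y/L₀ = 1 − e^(−k_1 t) = 0.79 ⇒ e^(−k_1 t) = 0.210
t = −ln(0.210) / 0.145 = 1.561 / 0.145 = 10.76 d.

t ≈ 10.8 d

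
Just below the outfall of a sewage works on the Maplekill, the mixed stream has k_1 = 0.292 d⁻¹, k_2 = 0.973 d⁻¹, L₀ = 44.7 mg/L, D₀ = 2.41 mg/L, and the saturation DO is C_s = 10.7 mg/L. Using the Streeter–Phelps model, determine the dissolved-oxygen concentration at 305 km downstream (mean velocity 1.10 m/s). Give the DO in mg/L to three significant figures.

Travel time t = x/v = 305 km / (1.10 m/s) = 305000 m / 1.10 m/s = 277300 s = 3.209 d.
k_1 L₀/(k_2−k_1) = 0.292×44.7/(0.973−0.292) = 13.05/0.6810 = 19.17 mg/L.
e^(−k_1 t) = e^(−0.292×3.209) = 0.3918; e^(−k_2 t) = e^(−0.973×3.209) = 0.04405.
D = 19.17 × (0.3918 − 0.04405) + 2.41 × 0.04405 = 6.665 + 0.1062 = 6.771 mg/L.
DO = C_s − D = 10.7 − 6.771 = 3.929 mg/L.

DO ≈ 3.93 mg/L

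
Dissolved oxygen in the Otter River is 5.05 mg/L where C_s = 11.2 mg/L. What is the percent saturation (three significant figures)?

% saturation = C/C_s × 100 = 5.05/11.2 × 100 = 45.1 %.

45.1 % saturation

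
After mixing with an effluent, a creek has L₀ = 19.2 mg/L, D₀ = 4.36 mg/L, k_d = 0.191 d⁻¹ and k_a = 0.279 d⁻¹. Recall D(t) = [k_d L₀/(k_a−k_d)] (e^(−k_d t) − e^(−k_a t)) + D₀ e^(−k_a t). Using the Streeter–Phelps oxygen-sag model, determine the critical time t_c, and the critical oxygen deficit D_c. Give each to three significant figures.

t_c = [1/(k_a−k_d)] ln[(k_a/k_d)(1 − D₀(k_a−k_d)/(k_d L₀))]
= [1/(0.279−0.191)] ln[(0.279/0.191)(1 − 4.36×0.08800/(0.191×19.2))]
= (1/0.08800) ln[1.461 × 0.8954] = 11.36 × ln(1.308) = 11.36 × 0.2684 = 3.050 d.
D_c = (k_d/k_a) L₀ e^(−k_d t_c) = (0.191/0.279) × 19.2 × e^(−0.191×3.050) = 0.6846 × 19.2 × 0.5584 = 7.340 mg/L.

t_c ≈ 3.05 d; D_c ≈ 7.34 mg/L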